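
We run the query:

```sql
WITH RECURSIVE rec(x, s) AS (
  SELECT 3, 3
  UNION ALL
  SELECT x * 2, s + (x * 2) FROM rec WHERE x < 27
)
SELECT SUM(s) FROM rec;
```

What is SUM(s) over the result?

171

Base: x=3, s=3.
Iteration 1: 3 < 27 holds -> x = 3 * 2 = 6, s = 3 + 6 = 9.
Iteration 2: 6 < 27 holds -> x = 6 * 2 = 12, s = 9 + 12 = 21.
Iteration 3: 12 < 27 holds -> x = 12 * 2 = 24, s = 21 + 24 = 45.
Iteration 4: 24 < 27 holds -> x = 24 * 2 = 48, s = 45 + 48 = 93.
Iteration 5: 48 < 27 fails; recursion stops.
SUM(s) = 3 + 9 + 21 + 45 + 93 = 171.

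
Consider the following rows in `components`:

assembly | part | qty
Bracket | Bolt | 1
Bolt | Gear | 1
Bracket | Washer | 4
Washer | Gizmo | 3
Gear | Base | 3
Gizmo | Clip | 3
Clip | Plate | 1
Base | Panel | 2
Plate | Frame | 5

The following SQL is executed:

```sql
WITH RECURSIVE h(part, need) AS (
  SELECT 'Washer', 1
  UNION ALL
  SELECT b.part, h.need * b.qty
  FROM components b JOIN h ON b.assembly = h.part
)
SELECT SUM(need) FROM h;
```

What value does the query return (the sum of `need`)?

67

Base: (Washer, need=1).
Iteration 1: components of {Washer} -> Gizmo = 1*3 = 3.
Iteration 2: components of {Gizmo} -> Clip = 3*3 = 9.
Iteration 3: components of {Clip} -> Plate = 9*1 = 9.
Iteration 4: components of {Plate} -> Frame = 9*5 = 45.
Iteration 5: no further components; recursion stops.
SUM(need) = 1 + 3 + 9 + 9 + 45 = 67.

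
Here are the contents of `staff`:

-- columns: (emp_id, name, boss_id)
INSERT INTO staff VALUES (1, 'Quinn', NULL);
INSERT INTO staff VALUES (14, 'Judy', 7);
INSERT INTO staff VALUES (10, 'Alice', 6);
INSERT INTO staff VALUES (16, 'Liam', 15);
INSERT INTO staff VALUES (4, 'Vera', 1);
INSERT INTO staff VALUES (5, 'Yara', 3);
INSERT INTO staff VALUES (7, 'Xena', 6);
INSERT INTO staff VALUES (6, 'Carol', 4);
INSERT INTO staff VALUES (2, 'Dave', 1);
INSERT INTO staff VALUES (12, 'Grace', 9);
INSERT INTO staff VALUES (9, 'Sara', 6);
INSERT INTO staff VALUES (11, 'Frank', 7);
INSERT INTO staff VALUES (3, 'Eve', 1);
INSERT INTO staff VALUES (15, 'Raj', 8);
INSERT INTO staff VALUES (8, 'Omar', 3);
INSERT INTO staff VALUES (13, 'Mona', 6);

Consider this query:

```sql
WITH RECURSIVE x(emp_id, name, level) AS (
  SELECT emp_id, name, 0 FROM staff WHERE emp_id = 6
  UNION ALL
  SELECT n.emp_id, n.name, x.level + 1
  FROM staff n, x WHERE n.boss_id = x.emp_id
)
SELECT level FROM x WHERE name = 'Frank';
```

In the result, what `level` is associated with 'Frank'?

2

Base: emp_id=6 (Carol) at level 0.
Iteration 1: rows with boss_id in {6} -> Xena (id 7, level 1), Sara (id 9, level 1), Alice (id 10, level 1), Mona (id 13, level 1).
Iteration 2: rows with boss_id in {7,9,10,13} -> Frank (id 11, level 2), Grace (id 12, level 2), Judy (id 14, level 2).
Iteration 3: no rows with boss_id in {11,12,14}; recursion stops.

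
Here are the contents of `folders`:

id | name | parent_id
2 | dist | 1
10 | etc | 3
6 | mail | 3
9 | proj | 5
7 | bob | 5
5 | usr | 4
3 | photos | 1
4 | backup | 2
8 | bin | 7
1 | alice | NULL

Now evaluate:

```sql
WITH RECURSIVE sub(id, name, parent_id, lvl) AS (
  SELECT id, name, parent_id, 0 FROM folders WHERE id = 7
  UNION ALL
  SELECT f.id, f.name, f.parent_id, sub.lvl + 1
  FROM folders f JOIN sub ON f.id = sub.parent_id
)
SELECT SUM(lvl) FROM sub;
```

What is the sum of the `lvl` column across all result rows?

Base: id=7 (bob), parent_id=5, lvl 0.
Iteration 1: join on id=5 -> usr (id 5, parent_id=4, lvl 1).
Iteration 2: join on id=4 -> backup (id 4, parent_id=2, lvl 2).
Iteration 3: join on id=2 -> dist (id 2, parent_id=1, lvl 3).
Iteration 4: join on id=1 -> alice (id 1, parent_id=NULL, lvl 4).
Iteration 5: parent_id is NULL; no match; recursion stops.
SUM(lvl) = 0 + 1 + 2 + 3 + 4 = 10.

10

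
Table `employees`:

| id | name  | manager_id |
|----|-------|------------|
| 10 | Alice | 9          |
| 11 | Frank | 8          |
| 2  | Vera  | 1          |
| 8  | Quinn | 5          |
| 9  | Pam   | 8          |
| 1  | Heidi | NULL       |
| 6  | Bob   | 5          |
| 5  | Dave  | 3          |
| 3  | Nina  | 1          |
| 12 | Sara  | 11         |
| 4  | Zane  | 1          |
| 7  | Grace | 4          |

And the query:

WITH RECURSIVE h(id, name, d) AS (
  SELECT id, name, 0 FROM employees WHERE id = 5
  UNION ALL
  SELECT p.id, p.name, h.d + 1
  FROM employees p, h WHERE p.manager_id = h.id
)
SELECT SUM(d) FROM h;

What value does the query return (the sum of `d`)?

Base: id=5 (Dave) at d 0.
Iteration 1: rows with manager_id in {5} -> Bob (id 6, d 1), Quinn (id 8, d 1).
Iteration 2: rows with manager_id in {6,8} -> Pam (id 9, d 2), Frank (id 11, d 2).
Iteration 3: rows with manager_id in {9,11} -> Alice (id 10, d 3), Sara (id 12, d 3).
Iteration 4: no rows with manager_id in {10,12}; recursion stops.
SUM(d) = 0 + 1 + 1 + 2 + 2 + 3 + 3 = 12.

12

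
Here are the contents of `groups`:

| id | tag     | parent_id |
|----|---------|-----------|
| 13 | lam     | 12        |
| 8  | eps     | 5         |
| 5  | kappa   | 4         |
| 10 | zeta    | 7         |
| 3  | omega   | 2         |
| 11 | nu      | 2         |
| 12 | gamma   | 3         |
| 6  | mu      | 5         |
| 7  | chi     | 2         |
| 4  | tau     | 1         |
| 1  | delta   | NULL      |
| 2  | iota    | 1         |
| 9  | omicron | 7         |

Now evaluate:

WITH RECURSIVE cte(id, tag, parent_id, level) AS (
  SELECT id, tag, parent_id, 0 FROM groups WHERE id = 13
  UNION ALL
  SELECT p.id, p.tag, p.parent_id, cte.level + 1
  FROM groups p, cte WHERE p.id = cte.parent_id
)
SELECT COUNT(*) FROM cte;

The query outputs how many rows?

5

Base: id=13 (lam), parent_id=12, level 0.
Iteration 1: join on id=12 -> gamma (id 12, parent_id=3, level 1).
Iteration 2: join on id=3 -> omega (id 3, parent_id=2, level 2).
Iteration 3: join on id=2 -> iota (id 2, parent_id=1, level 3).
Iteration 4: join on id=1 -> delta (id 1, parent_id=NULL, level 4).
Iteration 5: parent_id is NULL; no match; recursion stops.
Total rows emitted: 5.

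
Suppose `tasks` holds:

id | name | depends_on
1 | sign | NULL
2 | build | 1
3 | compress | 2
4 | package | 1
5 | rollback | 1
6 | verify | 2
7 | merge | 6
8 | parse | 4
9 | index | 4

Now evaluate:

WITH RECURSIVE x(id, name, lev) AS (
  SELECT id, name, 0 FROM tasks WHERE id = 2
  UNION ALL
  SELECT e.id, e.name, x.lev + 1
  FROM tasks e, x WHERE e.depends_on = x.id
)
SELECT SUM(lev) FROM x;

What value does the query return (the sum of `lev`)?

Base: id=2 (build) at lev 0.
Iteration 1: rows with depends_on in {2} -> compress (id 3, lev 1), verify (id 6, lev 1).
Iteration 2: rows with depends_on in {3,6} -> merge (id 7, lev 2).
Iteration 3: no rows with depends_on in {7}; recursion stops.
SUM(lev) = 0 + 1 + 1 + 2 = 4.

4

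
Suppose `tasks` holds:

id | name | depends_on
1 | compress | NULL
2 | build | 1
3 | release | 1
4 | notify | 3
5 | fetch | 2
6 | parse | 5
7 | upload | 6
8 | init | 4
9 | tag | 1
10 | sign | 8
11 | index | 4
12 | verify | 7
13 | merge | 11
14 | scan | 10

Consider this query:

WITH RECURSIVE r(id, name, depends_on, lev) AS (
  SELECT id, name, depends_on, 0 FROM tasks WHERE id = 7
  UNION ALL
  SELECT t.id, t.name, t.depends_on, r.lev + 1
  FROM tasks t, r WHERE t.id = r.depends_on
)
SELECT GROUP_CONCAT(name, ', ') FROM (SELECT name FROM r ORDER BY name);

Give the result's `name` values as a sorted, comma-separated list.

build, compress, fetch, parse, upload

Base: id=7 (upload), depends_on=6, lev 0.
Iteration 1: join on id=6 -> parse (id 6, depends_on=5, lev 1).
Iteration 2: join on id=5 -> fetch (id 5, depends_on=2, lev 2).
Iteration 3: join on id=2 -> build (id 2, depends_on=1, lev 3).
Iteration 4: join on id=1 -> compress (id 1, depends_on=NULL, lev 4).
Iteration 5: depends_on is NULL; no match; recursion stops.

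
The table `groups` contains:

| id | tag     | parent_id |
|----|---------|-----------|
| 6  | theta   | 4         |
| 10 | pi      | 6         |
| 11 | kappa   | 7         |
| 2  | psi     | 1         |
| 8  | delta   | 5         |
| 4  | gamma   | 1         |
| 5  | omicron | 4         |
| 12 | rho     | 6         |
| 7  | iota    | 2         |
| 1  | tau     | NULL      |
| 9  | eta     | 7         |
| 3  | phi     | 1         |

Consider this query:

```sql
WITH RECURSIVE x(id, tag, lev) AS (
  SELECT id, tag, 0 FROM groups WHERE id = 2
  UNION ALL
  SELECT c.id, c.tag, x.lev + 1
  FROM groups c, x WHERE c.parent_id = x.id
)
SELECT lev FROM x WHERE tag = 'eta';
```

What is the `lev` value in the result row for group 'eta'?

Base: id=2 (psi) at lev 0.
Iteration 1: rows with parent_id in {2} -> iota (id 7, lev 1).
Iteration 2: rows with parent_id in {7} -> eta (id 9, lev 2), kappa (id 11, lev 2).
Iteration 3: no rows with parent_id in {9,11}; recursion stops.

2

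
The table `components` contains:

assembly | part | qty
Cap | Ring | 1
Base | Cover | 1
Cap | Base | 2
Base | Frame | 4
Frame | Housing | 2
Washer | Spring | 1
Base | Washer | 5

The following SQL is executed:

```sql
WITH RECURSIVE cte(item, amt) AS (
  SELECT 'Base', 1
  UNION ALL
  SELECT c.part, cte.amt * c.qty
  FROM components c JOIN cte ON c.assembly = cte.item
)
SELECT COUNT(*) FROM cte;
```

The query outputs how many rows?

6

Base: (Base, amt=1).
Iteration 1: components of {Base} -> Cover = 1*1 = 1, Frame = 1*4 = 4, Washer = 1*5 = 5.
Iteration 2: components of {Cover,Frame,Washer} -> Housing = 4*2 = 8, Spring = 5*1 = 5.
Iteration 3: no further components; recursion stops.
Total rows emitted: 6.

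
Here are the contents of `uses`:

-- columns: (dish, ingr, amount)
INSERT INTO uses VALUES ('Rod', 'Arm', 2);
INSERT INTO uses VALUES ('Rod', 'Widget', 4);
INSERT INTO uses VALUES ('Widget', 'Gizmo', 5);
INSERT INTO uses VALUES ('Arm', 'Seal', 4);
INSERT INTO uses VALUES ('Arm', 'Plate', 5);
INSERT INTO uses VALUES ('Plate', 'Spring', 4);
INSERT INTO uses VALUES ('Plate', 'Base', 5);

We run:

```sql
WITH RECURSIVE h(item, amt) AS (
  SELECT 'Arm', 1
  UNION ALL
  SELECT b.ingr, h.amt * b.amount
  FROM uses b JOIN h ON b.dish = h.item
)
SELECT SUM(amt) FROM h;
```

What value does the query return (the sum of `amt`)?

Base: (Arm, amt=1).
Iteration 1: components of {Arm} -> Plate = 1*5 = 5, Seal = 1*4 = 4.
Iteration 2: components of {Plate,Seal} -> Base = 5*5 = 25, Spring = 5*4 = 20.
Iteration 3: no further components; recursion stops.
SUM(amt) = 1 + 4 + 5 + 20 + 25 = 55.

55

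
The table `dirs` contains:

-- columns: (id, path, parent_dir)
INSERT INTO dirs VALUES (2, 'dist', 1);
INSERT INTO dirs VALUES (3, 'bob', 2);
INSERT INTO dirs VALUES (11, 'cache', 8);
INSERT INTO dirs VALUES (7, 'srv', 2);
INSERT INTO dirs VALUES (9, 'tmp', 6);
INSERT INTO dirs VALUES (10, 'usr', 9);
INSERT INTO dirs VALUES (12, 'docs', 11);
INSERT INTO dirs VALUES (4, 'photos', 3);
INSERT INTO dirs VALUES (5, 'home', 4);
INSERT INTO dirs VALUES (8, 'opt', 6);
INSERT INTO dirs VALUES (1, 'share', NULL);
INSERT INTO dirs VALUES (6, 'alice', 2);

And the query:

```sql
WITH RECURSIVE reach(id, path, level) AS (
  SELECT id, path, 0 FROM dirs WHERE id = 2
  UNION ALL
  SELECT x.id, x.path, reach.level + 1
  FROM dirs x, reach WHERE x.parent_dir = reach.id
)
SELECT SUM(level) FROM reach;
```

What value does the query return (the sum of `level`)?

22

Base: id=2 (dist) at level 0.
Iteration 1: rows with parent_dir in {2} -> bob (id 3, level 1), alice (id 6, level 1), srv (id 7, level 1).
Iteration 2: rows with parent_dir in {3,6,7} -> photos (id 4, level 2), opt (id 8, level 2), tmp (id 9, level 2).
Iteration 3: rows with parent_dir in {4,8,9} -> home (id 5, level 3), usr (id 10, level 3), cache (id 11, level 3).
Iteration 4: rows with parent_dir in {5,10,11} -> docs (id 12, level 4).
Iteration 5: no rows with parent_dir in {12}; recursion stops.
SUM(level) = 0 + 1 + 1 + 1 + 2 + 2 + 2 + 3 + 3 + 3 + 4 = 22.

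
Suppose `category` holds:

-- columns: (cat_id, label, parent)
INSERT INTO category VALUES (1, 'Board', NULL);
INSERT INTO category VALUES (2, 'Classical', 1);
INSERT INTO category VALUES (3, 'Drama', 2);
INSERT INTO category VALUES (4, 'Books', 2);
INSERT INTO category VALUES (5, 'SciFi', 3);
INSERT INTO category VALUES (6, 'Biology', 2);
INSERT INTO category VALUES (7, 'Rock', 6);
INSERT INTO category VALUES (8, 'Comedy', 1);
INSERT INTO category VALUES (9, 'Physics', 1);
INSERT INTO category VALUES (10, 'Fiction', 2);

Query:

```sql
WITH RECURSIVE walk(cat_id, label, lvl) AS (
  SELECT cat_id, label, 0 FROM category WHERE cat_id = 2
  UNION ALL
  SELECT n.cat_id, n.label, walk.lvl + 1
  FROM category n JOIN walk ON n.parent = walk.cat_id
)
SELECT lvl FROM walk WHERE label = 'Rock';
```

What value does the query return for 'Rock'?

Base: cat_id=2 (Classical) at lvl 0.
Iteration 1: rows with parent in {2} -> Drama (id 3, lvl 1), Books (id 4, lvl 1), Biology (id 6, lvl 1), Fiction (id 10, lvl 1).
Iteration 2: rows with parent in {3,4,6,10} -> SciFi (id 5, lvl 2), Rock (id 7, lvl 2).
Iteration 3: no rows with parent in {5,7}; recursion stops.

2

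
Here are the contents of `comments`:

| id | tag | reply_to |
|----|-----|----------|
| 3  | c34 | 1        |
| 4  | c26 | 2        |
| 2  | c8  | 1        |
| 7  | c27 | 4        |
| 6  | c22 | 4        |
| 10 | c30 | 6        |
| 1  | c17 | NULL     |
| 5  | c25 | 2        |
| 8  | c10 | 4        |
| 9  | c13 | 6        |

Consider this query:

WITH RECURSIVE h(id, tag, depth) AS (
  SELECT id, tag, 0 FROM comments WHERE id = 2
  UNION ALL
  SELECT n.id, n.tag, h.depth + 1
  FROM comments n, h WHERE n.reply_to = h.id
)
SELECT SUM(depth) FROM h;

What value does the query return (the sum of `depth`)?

14

Base: id=2 (c8) at depth 0.
Iteration 1: rows with reply_to in {2} -> c26 (id 4, depth 1), c25 (id 5, depth 1).
Iteration 2: rows with reply_to in {4,5} -> c22 (id 6, depth 2), c27 (id 7, depth 2), c10 (id 8, depth 2).
Iteration 3: rows with reply_to in {6,7,8} -> c13 (id 9, depth 3), c30 (id 10, depth 3).
Iteration 4: no rows with reply_to in {9,10}; recursion stops.
SUM(depth) = 0 + 1 + 1 + 2 + 2 + 2 + 3 + 3 = 14.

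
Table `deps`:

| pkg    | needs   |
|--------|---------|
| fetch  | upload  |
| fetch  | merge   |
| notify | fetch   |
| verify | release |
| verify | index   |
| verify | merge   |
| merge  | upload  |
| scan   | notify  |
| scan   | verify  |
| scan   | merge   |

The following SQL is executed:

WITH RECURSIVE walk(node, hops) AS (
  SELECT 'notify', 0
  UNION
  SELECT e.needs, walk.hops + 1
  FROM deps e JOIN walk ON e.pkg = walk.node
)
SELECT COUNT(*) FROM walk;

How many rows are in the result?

Base: (notify, hops=0).
Iteration 1: edges from {notify} -> (fetch, hops=1).
Iteration 2: edges from {fetch} -> (merge, hops=2), (upload, hops=2).
Iteration 3: edges from {merge,upload} -> (upload, hops=3).
Iteration 4: no outgoing edges from {upload}; recursion stops.
Total rows emitted: 5.

5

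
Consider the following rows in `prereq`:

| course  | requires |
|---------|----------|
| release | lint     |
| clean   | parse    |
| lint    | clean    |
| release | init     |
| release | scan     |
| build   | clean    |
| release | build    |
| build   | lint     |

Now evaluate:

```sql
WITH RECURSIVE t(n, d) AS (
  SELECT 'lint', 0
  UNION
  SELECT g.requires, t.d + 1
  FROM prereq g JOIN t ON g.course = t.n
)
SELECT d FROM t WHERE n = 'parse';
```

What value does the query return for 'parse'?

2

Base: (lint, d=0).
Iteration 1: edges from {lint} -> (clean, d=1).
Iteration 2: edges from {clean} -> (parse, d=2).
Iteration 3: no outgoing edges from {parse}; recursion stops.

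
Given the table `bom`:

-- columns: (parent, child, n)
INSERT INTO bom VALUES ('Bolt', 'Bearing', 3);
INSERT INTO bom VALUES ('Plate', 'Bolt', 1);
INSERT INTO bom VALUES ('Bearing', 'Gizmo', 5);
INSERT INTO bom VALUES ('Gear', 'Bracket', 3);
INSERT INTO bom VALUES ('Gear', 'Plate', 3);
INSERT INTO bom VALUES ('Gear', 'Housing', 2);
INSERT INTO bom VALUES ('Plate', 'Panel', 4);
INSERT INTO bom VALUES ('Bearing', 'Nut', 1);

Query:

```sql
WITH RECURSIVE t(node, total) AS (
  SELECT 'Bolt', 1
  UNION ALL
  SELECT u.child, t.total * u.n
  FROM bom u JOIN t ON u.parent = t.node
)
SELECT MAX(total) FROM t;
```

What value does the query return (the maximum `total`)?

Base: (Bolt, total=1).
Iteration 1: components of {Bolt} -> Bearing = 1*3 = 3.
Iteration 2: components of {Bearing} -> Gizmo = 3*5 = 15, Nut = 3*1 = 3.
Iteration 3: no further components; recursion stops.
total values: 1, 3, 15, 3; the maximum is 15.

15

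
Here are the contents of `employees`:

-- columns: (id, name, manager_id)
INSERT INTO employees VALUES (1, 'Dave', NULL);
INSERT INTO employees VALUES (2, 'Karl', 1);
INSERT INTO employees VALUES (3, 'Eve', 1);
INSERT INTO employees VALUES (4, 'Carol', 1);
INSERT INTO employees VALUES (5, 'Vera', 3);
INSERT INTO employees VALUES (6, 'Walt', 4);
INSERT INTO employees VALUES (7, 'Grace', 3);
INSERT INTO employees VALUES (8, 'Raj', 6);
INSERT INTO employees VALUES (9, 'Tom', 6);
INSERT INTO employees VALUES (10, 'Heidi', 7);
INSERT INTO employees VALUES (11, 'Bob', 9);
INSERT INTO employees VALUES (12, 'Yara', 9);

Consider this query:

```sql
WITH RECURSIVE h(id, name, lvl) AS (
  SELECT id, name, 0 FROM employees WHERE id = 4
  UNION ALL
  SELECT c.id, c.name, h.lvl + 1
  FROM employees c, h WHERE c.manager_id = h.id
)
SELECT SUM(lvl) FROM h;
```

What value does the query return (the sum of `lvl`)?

11

Base: id=4 (Carol) at lvl 0.
Iteration 1: rows with manager_id in {4} -> Walt (id 6, lvl 1).
Iteration 2: rows with manager_id in {6} -> Raj (id 8, lvl 2), Tom (id 9, lvl 2).
Iteration 3: rows with manager_id in {8,9} -> Bob (id 11, lvl 3), Yara (id 12, lvl 3).
Iteration 4: no rows with manager_id in {11,12}; recursion stops.
SUM(lvl) = 0 + 1 + 2 + 2 + 3 + 3 = 11.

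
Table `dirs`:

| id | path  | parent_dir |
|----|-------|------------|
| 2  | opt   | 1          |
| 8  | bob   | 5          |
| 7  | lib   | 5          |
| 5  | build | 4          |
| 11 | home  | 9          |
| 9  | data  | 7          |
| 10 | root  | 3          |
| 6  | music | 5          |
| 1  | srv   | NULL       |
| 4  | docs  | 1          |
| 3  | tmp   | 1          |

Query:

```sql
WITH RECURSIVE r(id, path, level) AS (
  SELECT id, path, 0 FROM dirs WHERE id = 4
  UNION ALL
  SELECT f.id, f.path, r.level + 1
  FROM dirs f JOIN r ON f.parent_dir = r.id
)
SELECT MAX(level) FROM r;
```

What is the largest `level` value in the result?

Base: id=4 (docs) at level 0.
Iteration 1: rows with parent_dir in {4} -> build (id 5, level 1).
Iteration 2: rows with parent_dir in {5} -> music (id 6, level 2), lib (id 7, level 2), bob (id 8, level 2).
Iteration 3: rows with parent_dir in {6,7,8} -> data (id 9, level 3).
Iteration 4: rows with parent_dir in {9} -> home (id 11, level 4).
Iteration 5: no rows with parent_dir in {11}; recursion stops.
level values: 0, 1, 2, 2, 2, 3, 4; the maximum is 4.

4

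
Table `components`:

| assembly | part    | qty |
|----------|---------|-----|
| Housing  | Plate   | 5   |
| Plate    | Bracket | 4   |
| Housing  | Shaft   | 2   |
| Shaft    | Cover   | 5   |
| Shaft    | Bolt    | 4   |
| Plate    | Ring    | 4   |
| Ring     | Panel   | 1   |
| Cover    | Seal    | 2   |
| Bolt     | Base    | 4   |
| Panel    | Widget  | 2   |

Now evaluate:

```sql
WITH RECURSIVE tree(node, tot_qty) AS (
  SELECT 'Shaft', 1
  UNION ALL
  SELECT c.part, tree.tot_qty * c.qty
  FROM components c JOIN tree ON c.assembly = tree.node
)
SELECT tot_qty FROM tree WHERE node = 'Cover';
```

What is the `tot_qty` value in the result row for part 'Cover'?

5

Base: (Shaft, tot_qty=1).
Iteration 1: components of {Shaft} -> Bolt = 1*4 = 4, Cover = 1*5 = 5.
Iteration 2: components of {Bolt,Cover} -> Base = 4*4 = 16, Seal = 5*2 = 10.
Iteration 3: no further components; recursion stops.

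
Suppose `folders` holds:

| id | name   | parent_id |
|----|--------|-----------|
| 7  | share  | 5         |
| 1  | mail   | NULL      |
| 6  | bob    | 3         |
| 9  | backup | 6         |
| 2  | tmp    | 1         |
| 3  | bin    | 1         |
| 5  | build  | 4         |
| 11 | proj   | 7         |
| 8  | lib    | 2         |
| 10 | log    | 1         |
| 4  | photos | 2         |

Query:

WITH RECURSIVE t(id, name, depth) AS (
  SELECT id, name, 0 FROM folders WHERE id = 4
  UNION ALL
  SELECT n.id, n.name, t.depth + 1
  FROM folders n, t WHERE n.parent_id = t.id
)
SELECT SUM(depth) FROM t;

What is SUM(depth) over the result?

Base: id=4 (photos) at depth 0.
Iteration 1: rows with parent_id in {4} -> build (id 5, depth 1).
Iteration 2: rows with parent_id in {5} -> share (id 7, depth 2).
Iteration 3: rows with parent_id in {7} -> proj (id 11, depth 3).
Iteration 4: no rows with parent_id in {11}; recursion stops.
SUM(depth) = 0 + 1 + 2 + 3 = 6.

6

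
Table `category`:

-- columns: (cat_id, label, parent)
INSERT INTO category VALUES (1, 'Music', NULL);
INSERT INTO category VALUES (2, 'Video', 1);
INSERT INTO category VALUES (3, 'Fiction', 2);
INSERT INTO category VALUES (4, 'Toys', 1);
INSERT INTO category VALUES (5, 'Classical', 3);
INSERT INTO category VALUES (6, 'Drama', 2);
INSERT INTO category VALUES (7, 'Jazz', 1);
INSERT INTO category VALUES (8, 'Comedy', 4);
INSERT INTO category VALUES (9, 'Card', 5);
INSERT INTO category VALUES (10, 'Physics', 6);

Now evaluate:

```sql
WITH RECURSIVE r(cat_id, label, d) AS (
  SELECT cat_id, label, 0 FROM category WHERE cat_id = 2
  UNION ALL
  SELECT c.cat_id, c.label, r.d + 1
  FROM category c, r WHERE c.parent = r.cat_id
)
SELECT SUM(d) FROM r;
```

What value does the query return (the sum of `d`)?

9

Base: cat_id=2 (Video) at d 0.
Iteration 1: rows with parent in {2} -> Fiction (id 3, d 1), Drama (id 6, d 1).
Iteration 2: rows with parent in {3,6} -> Classical (id 5, d 2), Physics (id 10, d 2).
Iteration 3: rows with parent in {5,10} -> Card (id 9, d 3).
Iteration 4: no rows with parent in {9}; recursion stops.
SUM(d) = 0 + 1 + 1 + 2 + 2 + 3 = 9.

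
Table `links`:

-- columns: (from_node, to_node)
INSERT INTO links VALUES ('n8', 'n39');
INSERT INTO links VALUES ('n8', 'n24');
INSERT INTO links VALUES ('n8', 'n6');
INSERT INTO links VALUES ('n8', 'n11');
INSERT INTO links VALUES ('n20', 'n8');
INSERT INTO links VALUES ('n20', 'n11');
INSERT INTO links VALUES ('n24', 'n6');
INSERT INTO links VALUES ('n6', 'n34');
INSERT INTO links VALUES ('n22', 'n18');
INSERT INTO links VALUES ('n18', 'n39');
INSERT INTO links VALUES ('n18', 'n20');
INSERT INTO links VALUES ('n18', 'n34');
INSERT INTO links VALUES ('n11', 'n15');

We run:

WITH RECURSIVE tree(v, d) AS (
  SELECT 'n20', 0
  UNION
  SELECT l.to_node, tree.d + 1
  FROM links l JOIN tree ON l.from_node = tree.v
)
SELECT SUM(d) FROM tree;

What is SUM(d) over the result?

25

Base: (n20, d=0).
Iteration 1: edges from {n20} -> (n11, d=1), (n8, d=1).
Iteration 2: edges from {n11,n8} -> (n11, d=2), (n15, d=2), (n24, d=2), (n39, d=2), (n6, d=2).
Iteration 3: edges from {n11,n15,n24,n39,n6} -> (n15, d=3), (n34, d=3), (n6, d=3).
Iteration 4: edges from {n15,n34,n6} -> (n34, d=4).
Iteration 5: no outgoing edges from {n34}; recursion stops.
SUM(d) = 0 + 1 + 1 + 2 + 2 + 2 + 2 + 2 + 3 + 3 + 3 + 4 = 25.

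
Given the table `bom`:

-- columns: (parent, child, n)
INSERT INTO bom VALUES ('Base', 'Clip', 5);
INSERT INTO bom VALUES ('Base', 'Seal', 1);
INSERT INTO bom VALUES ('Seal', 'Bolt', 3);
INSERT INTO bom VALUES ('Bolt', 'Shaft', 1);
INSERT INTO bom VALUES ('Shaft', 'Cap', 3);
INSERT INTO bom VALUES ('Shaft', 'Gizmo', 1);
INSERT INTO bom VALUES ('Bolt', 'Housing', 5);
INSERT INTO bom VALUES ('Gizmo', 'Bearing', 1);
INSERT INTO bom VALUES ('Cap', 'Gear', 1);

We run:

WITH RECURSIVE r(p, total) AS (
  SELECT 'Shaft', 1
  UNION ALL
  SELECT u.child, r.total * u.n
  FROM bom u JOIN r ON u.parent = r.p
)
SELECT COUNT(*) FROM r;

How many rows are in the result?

Base: (Shaft, total=1).
Iteration 1: components of {Shaft} -> Cap = 1*3 = 3, Gizmo = 1*1 = 1.
Iteration 2: components of {Cap,Gizmo} -> Bearing = 1*1 = 1, Gear = 3*1 = 3.
Iteration 3: no further components; recursion stops.
Total rows emitted: 5.

5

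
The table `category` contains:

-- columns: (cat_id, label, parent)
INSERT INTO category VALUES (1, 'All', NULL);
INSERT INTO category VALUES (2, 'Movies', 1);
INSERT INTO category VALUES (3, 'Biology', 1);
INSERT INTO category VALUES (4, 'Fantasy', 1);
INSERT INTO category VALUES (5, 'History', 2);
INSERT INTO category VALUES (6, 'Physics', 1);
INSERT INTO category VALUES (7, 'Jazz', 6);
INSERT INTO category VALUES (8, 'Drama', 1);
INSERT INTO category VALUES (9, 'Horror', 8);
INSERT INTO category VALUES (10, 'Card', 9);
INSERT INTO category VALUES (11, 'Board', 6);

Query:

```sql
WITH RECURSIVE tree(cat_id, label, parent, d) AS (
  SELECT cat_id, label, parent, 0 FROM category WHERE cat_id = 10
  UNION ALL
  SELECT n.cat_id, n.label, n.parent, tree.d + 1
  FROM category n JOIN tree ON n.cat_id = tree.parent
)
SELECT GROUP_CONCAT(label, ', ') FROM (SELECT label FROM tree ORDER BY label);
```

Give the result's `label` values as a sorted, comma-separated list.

Base: cat_id=10 (Card), parent=9, d 0.
Iteration 1: join on cat_id=9 -> Horror (id 9, parent=8, d 1).
Iteration 2: join on cat_id=8 -> Drama (id 8, parent=1, d 2).
Iteration 3: join on cat_id=1 -> All (id 1, parent=NULL, d 3).
Iteration 4: parent is NULL; no match; recursion stops.

All, Card, Drama, Horror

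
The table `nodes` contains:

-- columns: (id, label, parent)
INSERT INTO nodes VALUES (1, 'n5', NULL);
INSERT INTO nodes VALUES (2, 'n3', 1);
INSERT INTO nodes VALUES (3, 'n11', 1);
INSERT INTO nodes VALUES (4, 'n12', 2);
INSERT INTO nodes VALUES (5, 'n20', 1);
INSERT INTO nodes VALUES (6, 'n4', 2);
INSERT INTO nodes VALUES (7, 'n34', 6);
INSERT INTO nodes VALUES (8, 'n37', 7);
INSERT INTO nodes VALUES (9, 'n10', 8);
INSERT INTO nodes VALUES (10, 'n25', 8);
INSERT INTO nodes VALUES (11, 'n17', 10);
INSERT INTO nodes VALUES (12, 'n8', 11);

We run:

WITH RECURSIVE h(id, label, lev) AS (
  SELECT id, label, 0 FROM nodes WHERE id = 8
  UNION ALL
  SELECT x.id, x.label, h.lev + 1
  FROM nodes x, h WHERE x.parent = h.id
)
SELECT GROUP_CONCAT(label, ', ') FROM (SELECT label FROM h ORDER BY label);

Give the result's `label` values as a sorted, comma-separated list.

n10, n17, n25, n37, n8

Base: id=8 (n37) at lev 0.
Iteration 1: rows with parent in {8} -> n10 (id 9, lev 1), n25 (id 10, lev 1).
Iteration 2: rows with parent in {9,10} -> n17 (id 11, lev 2).
Iteration 3: rows with parent in {11} -> n8 (id 12, lev 3).
Iteration 4: no rows with parent in {12}; recursion stops.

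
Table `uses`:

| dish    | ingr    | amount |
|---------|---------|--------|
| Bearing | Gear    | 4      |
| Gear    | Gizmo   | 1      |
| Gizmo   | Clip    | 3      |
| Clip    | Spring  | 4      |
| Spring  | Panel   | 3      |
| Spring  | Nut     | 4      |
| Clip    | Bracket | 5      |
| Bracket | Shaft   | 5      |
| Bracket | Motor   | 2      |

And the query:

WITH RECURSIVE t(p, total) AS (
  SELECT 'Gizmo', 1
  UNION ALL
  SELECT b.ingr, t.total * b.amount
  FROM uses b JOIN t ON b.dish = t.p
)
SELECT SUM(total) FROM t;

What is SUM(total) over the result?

220

Base: (Gizmo, total=1).
Iteration 1: components of {Gizmo} -> Clip = 1*3 = 3.
Iteration 2: components of {Clip} -> Bracket = 3*5 = 15, Spring = 3*4 = 12.
Iteration 3: components of {Bracket,Spring} -> Motor = 15*2 = 30, Nut = 12*4 = 48, Panel = 12*3 = 36, Shaft = 15*5 = 75.
Iteration 4: no further components; recursion stops.
SUM(total) = 1 + 3 + 12 + 15 + 36 + 48 + 75 + 30 = 220.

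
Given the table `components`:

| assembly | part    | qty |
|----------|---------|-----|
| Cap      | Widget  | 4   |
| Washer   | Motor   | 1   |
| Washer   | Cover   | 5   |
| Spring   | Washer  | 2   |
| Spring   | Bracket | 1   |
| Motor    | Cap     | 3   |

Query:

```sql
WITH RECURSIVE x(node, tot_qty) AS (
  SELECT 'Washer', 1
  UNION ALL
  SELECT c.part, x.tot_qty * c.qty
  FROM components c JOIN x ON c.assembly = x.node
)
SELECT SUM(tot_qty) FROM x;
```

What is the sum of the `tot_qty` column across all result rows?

22

Base: (Washer, tot_qty=1).
Iteration 1: components of {Washer} -> Cover = 1*5 = 5, Motor = 1*1 = 1.
Iteration 2: components of {Cover,Motor} -> Cap = 1*3 = 3.
Iteration 3: components of {Cap} -> Widget = 3*4 = 12.
Iteration 4: no further components; recursion stops.
SUM(tot_qty) = 1 + 1 + 5 + 3 + 12 = 22.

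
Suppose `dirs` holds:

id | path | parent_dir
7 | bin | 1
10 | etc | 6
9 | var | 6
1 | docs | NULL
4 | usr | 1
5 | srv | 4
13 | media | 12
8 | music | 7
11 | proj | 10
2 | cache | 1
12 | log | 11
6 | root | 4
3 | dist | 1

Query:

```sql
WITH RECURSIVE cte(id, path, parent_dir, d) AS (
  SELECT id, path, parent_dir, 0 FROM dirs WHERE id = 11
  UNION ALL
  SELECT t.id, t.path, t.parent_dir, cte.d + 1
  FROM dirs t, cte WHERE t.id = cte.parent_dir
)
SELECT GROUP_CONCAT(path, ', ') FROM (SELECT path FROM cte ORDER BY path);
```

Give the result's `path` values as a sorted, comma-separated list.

docs, etc, proj, root, usr

Base: id=11 (proj), parent_dir=10, d 0.
Iteration 1: join on id=10 -> etc (id 10, parent_dir=6, d 1).
Iteration 2: join on id=6 -> root (id 6, parent_dir=4, d 2).
Iteration 3: join on id=4 -> usr (id 4, parent_dir=1, d 3).
Iteration 4: join on id=1 -> docs (id 1, parent_dir=NULL, d 4).
Iteration 5: parent_dir is NULL; no match; recursion stops.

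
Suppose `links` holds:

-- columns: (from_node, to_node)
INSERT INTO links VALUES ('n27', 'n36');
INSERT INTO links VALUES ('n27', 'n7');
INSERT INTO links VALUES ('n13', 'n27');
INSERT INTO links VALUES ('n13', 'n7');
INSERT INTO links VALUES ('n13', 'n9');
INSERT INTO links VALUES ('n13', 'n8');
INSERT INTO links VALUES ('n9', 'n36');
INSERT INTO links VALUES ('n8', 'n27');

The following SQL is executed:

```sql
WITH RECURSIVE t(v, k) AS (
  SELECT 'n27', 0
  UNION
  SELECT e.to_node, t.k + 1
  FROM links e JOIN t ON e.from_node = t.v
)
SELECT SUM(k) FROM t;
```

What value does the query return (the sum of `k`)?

Base: (n27, k=0).
Iteration 1: edges from {n27} -> (n36, k=1), (n7, k=1).
Iteration 2: no outgoing edges from {n36,n7}; recursion stops.
SUM(k) = 0 + 1 + 1 = 2.

2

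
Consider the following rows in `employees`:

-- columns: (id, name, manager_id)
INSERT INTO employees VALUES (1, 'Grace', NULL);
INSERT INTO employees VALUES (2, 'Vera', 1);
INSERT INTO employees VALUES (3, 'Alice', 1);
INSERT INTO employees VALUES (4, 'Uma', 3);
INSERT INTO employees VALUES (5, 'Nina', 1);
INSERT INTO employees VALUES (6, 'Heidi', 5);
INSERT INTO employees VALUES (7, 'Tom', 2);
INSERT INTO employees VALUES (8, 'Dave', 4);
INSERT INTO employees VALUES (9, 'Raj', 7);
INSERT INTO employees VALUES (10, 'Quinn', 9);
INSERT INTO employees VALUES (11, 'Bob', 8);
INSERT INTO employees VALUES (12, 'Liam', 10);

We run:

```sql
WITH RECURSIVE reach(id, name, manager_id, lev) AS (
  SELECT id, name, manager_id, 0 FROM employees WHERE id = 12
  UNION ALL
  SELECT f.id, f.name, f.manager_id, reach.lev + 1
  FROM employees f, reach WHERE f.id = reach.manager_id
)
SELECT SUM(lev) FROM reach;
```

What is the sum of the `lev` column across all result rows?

Base: id=12 (Liam), manager_id=10, lev 0.
Iteration 1: join on id=10 -> Quinn (id 10, manager_id=9, lev 1).
Iteration 2: join on id=9 -> Raj (id 9, manager_id=7, lev 2).
Iteration 3: join on id=7 -> Tom (id 7, manager_id=2, lev 3).
Iteration 4: join on id=2 -> Vera (id 2, manager_id=1, lev 4).
Iteration 5: join on id=1 -> Grace (id 1, manager_id=NULL, lev 5).
Iteration 6: manager_id is NULL; no match; recursion stops.
SUM(lev) = 0 + 1 + 2 + 3 + 4 + 5 = 15.

15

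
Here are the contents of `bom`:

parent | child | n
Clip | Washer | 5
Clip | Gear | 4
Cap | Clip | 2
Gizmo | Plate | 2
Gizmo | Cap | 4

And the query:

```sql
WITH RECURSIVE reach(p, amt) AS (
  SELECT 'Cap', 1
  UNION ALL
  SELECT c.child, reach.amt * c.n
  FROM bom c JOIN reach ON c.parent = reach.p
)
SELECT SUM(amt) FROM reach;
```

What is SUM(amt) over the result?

Base: (Cap, amt=1).
Iteration 1: components of {Cap} -> Clip = 1*2 = 2.
Iteration 2: components of {Clip} -> Gear = 2*4 = 8, Washer = 2*5 = 10.
Iteration 3: no further components; recursion stops.
SUM(amt) = 1 + 2 + 10 + 8 = 21.

21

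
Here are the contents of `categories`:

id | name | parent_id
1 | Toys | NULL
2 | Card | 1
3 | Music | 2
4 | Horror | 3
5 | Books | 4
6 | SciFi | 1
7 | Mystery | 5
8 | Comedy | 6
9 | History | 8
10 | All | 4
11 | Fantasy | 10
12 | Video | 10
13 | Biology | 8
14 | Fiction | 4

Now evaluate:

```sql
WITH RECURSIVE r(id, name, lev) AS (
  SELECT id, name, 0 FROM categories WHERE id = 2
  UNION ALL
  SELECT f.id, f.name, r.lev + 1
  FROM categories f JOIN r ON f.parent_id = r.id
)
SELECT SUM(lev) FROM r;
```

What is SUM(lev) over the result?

24

Base: id=2 (Card) at lev 0.
Iteration 1: rows with parent_id in {2} -> Music (id 3, lev 1).
Iteration 2: rows with parent_id in {3} -> Horror (id 4, lev 2).
Iteration 3: rows with parent_id in {4} -> Books (id 5, lev 3), All (id 10, lev 3), Fiction (id 14, lev 3).
Iteration 4: rows with parent_id in {5,10,14} -> Mystery (id 7, lev 4), Fantasy (id 11, lev 4), Video (id 12, lev 4).
Iteration 5: no rows with parent_id in {7,11,12}; recursion stops.
SUM(lev) = 0 + 1 + 2 + 3 + 3 + 3 + 4 + 4 + 4 = 24.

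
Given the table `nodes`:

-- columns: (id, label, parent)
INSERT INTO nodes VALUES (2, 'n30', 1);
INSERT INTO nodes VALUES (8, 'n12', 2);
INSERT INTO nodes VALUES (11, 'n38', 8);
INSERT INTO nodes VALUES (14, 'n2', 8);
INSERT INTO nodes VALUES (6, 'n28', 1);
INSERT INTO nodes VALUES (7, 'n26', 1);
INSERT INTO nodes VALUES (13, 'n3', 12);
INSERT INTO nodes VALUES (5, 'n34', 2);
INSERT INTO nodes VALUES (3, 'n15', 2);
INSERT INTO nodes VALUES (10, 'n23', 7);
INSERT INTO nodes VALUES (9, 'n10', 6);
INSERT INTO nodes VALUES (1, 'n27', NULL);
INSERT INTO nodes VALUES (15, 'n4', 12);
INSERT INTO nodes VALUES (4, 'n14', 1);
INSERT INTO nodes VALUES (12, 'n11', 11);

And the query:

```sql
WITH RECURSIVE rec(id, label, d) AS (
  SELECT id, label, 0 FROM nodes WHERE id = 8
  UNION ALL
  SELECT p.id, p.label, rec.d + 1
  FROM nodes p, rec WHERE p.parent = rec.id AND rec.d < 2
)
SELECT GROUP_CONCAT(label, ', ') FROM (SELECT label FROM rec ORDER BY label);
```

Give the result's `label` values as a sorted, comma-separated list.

Base: id=8 (n12) at d 0.
Iteration 1: rows with parent in {8} -> n38 (id 11, d 1), n2 (id 14, d 1).
Iteration 2: rows with parent in {11,14} -> n11 (id 12, d 2).
Iteration 3: d < 2 fails for all current rows; recursion stops.

n11, n12, n2, n38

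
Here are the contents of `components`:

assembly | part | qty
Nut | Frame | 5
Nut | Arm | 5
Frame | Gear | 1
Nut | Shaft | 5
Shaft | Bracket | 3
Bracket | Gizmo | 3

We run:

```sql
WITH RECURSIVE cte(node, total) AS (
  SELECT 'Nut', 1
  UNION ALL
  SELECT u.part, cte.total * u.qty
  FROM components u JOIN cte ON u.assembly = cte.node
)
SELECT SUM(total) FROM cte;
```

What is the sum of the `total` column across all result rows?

Base: (Nut, total=1).
Iteration 1: components of {Nut} -> Arm = 1*5 = 5, Frame = 1*5 = 5, Shaft = 1*5 = 5.
Iteration 2: components of {Arm,Frame,Shaft} -> Bracket = 5*3 = 15, Gear = 5*1 = 5.
Iteration 3: components of {Bracket,Gear} -> Gizmo = 15*3 = 45.
Iteration 4: no further components; recursion stops.
SUM(total) = 1 + 5 + 5 + 5 + 5 + 15 + 45 = 81.

81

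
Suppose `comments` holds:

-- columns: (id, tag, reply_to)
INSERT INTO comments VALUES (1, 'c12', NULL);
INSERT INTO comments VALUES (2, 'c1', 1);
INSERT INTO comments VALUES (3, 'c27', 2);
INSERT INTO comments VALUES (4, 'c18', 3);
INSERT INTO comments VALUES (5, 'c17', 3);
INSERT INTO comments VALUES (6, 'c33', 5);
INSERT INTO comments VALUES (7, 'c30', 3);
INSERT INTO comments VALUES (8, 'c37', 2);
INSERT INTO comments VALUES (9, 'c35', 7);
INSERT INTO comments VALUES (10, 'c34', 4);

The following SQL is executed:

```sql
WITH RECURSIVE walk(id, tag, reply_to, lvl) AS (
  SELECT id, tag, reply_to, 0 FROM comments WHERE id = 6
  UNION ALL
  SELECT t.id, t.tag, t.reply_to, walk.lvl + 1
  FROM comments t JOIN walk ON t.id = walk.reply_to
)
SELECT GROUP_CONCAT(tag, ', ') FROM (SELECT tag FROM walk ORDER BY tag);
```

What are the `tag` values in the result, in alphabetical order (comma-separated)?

Base: id=6 (c33), reply_to=5, lvl 0.
Iteration 1: join on id=5 -> c17 (id 5, reply_to=3, lvl 1).
Iteration 2: join on id=3 -> c27 (id 3, reply_to=2, lvl 2).
Iteration 3: join on id=2 -> c1 (id 2, reply_to=1, lvl 3).
Iteration 4: join on id=1 -> c12 (id 1, reply_to=NULL, lvl 4).
Iteration 5: reply_to is NULL; no match; recursion stops.

c1, c12, c17, c27, c33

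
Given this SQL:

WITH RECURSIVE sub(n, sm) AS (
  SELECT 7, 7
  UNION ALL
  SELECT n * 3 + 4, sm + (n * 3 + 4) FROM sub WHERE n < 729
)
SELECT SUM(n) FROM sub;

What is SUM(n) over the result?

Base: n=7, sm=7.
Iteration 1: 7 < 729 holds -> n = 7 * 3 + 4 = 25, sm = 7 + 25 = 32.
Iteration 2: 25 < 729 holds -> n = 25 * 3 + 4 = 79, sm = 32 + 79 = 111.
Iteration 3: 79 < 729 holds -> n = 79 * 3 + 4 = 241, sm = 111 + 241 = 352.
Iteration 4: 241 < 729 holds -> n = 241 * 3 + 4 = 727, sm = 352 + 727 = 1079.
Iteration 5: 727 < 729 holds -> n = 727 * 3 + 4 = 2185, sm = 1079 + 2185 = 3264.
Iteration 6: 2185 < 729 fails; recursion stops.
SUM(n) = 7 + 25 + 79 + 241 + 727 + 2185 = 3264.

3264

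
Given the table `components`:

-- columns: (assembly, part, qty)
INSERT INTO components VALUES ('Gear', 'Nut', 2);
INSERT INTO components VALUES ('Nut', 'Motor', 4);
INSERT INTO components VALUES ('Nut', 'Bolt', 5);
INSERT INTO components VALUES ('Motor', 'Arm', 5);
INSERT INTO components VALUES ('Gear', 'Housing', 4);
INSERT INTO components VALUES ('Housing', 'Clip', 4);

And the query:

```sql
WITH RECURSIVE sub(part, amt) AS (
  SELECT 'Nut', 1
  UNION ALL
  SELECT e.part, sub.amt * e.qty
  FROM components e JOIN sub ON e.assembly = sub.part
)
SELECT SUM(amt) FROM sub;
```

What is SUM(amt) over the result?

Base: (Nut, amt=1).
Iteration 1: components of {Nut} -> Bolt = 1*5 = 5, Motor = 1*4 = 4.
Iteration 2: components of {Bolt,Motor} -> Arm = 4*5 = 20.
Iteration 3: no further components; recursion stops.
SUM(amt) = 1 + 4 + 5 + 20 = 30.

30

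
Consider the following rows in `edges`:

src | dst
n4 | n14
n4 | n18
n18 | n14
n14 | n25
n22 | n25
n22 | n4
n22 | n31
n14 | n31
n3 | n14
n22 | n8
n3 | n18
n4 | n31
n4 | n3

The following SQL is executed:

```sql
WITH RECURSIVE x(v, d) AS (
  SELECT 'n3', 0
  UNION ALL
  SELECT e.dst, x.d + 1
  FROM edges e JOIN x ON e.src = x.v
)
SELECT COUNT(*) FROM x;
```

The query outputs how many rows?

Base: (n3, d=0).
Iteration 1: edges from {n3} -> (n14, d=1), (n18, d=1).
Iteration 2: edges from {n14,n18} -> (n14, d=2), (n25, d=2), (n31, d=2).
Iteration 3: edges from {n14,n25,n31} -> (n25, d=3), (n31, d=3).
Iteration 4: no outgoing edges from {n25,n31}; recursion stops.
Total rows emitted: 8.

8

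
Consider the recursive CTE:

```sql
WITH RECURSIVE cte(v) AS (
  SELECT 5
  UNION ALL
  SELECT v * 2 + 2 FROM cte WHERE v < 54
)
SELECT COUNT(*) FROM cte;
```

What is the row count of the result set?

4

Base: v=5.
Iteration 1: 5 < 54 holds -> v = 5 * 2 + 2 = 12.
Iteration 2: 12 < 54 holds -> v = 12 * 2 + 2 = 26.
Iteration 3: 26 < 54 holds -> v = 26 * 2 + 2 = 54.
Iteration 4: 54 < 54 fails; recursion stops.
Total rows emitted: 4.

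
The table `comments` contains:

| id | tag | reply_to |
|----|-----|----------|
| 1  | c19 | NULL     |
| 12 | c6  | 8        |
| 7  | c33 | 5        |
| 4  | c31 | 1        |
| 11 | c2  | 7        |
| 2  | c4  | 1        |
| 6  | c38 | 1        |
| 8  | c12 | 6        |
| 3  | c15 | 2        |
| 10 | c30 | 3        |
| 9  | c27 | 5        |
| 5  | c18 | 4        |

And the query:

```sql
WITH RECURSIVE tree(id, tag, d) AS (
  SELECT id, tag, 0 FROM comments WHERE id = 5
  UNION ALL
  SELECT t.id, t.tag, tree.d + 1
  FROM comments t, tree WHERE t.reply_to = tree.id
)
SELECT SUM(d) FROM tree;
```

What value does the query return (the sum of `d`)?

4

Base: id=5 (c18) at d 0.
Iteration 1: rows with reply_to in {5} -> c33 (id 7, d 1), c27 (id 9, d 1).
Iteration 2: rows with reply_to in {7,9} -> c2 (id 11, d 2).
Iteration 3: no rows with reply_to in {11}; recursion stops.
SUM(d) = 0 + 1 + 1 + 2 = 4.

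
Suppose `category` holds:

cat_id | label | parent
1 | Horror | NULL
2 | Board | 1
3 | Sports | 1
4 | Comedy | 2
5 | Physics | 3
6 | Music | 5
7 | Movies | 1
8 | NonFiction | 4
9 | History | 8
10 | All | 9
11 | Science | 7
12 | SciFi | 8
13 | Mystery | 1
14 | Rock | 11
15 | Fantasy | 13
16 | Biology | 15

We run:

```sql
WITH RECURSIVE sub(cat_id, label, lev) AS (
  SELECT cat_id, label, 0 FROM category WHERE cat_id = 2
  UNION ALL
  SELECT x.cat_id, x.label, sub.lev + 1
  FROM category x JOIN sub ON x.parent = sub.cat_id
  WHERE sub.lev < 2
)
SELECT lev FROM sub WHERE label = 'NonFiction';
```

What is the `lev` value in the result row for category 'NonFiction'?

Base: cat_id=2 (Board) at lev 0.
Iteration 1: rows with parent in {2} -> Comedy (id 4, lev 1).
Iteration 2: rows with parent in {4} -> NonFiction (id 8, lev 2).
Iteration 3: lev < 2 fails for all current rows; recursion stops.

2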